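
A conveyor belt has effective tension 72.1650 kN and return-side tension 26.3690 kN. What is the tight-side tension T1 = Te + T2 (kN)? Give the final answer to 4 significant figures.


T1 = Te + T2 = 72.1650 + 26.3690
T1 = 98.53 kN


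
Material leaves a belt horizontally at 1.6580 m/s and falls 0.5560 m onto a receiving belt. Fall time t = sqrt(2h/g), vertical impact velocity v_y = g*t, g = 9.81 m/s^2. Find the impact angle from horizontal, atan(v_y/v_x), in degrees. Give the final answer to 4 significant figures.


t = sqrt(2*0.5560/9.81) = 0.33668 s
v_y = 9.81 * 0.33668 = 3.30283 m/s
angle = atan(3.30283 / 1.6580) = 63.34 deg


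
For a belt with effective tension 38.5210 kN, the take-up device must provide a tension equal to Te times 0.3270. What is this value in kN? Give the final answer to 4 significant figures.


T_tu = 38.5210 * 0.3270
T_tu = 12.60 kN


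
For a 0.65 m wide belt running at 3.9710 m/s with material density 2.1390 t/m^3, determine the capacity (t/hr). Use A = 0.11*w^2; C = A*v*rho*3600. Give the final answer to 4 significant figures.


A = 0.11 * 0.65^2 = 0.046475 m^2
C = 0.046475 * 3.9710 * 2.1390 * 3600
C = 1421 t/hr


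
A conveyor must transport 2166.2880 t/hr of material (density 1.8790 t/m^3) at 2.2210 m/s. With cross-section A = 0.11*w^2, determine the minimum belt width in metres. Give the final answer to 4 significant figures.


A_req = 2166.2880 / (2.2210 * 1.8790 * 3600) = 0.144191 m^2
w = sqrt(0.144191 / 0.11)
w = 1.145 m


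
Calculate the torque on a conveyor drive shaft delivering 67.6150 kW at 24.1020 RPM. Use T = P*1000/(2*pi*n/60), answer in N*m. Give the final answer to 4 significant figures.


omega = 2*pi*24.1020/60 = 2.52396 rad/s
T = 67.6150*1000 / 2.52396
T = 26790 N*m


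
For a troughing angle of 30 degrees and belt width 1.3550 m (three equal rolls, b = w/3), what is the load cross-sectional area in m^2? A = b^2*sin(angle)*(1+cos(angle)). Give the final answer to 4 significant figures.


b = 1.3550/3 = 0.451667 m
A = 0.451667^2 * sin(30 deg) * (1 + cos(30 deg))
A = 0.1903 m^2


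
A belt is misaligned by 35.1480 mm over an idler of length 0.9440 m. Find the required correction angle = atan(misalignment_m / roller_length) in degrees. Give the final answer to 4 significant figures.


misalign_m = 35.1480 / 1000 = 0.035148 m
angle = atan(0.035148 / 0.9440)
angle = 2.132 deg


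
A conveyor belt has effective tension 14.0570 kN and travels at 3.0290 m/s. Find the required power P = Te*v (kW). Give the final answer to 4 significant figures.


P = Te * v = 14.0570 * 3.0290
P = 42.58 kW


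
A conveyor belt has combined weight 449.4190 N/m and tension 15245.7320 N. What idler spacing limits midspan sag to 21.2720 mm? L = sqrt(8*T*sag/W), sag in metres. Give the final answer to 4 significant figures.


sag = 21.2720/1000 = 0.021272 m
L = sqrt(8 * 15245.7320 * 0.021272 / 449.4190)
L = 2.403 m


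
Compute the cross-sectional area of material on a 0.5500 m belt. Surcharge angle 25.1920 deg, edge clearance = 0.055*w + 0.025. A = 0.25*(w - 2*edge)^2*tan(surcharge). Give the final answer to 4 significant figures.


edge = 0.055*0.5500 + 0.025 = 0.05525 m
ew = 0.5500 - 2*0.05525 = 0.4395 m
A = 0.25 * 0.4395^2 * tan(25.1920 deg)
A = 0.02272 m^2


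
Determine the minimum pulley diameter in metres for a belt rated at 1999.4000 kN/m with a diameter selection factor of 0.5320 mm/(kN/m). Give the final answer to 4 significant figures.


D = 1999.4000 * 0.5320 / 1000
D = 1.064 m


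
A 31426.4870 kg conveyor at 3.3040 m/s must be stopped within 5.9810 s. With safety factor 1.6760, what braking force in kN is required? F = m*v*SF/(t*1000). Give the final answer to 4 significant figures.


F = 31426.4870 * 3.3040 / 5.9810 * 1.6760 / 1000
F = 29.10 kN


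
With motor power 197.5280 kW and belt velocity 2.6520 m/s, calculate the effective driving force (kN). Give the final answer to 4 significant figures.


Te = P / v = 197.5280 / 2.6520
Te = 74.48 kN


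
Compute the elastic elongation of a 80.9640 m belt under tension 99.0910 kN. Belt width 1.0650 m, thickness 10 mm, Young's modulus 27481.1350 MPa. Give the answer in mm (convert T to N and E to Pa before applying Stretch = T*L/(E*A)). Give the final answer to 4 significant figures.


A = 1.0650 * 0.01 = 0.01065 m^2
Stretch = 99.0910*1000 * 80.9640 / (27481.1350e6 * 0.01065) * 1000
Stretch = 27.41 mm


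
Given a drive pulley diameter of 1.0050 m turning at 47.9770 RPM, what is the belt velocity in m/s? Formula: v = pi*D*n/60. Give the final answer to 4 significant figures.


v = pi * 1.0050 * 47.9770 / 60
v = 2.525 m/s


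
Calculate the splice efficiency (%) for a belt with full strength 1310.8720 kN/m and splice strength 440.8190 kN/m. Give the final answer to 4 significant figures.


Eff = 440.8190 / 1310.8720 * 100
Eff = 33.63 %


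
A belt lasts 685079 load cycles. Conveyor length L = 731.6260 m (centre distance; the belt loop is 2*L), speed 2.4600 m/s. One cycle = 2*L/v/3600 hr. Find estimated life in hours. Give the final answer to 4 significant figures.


cycle_time = 2 * 731.6260 / 2.4600 / 3600 = 0.165227 hr
life = 685079 * 0.165227 = 113200 hours


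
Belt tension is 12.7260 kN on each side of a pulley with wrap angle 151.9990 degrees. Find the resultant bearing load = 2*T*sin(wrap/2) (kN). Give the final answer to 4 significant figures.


F = 2 * 12.7260 * sin(151.9990/2 deg)
F = 24.70 kN


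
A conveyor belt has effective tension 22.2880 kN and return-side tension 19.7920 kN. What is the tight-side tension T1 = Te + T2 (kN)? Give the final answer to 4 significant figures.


T1 = Te + T2 = 22.2880 + 19.7920
T1 = 42.08 kN


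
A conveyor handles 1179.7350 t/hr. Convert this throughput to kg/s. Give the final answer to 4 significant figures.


m_dot = 1179.7350 * 1000 / 3600
m_dot = 327.7 kg/s


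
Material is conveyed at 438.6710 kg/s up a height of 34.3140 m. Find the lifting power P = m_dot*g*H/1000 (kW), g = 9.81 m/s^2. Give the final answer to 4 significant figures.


P = 438.6710 * 9.81 * 34.3140 / 1000
P = 147.7 kW


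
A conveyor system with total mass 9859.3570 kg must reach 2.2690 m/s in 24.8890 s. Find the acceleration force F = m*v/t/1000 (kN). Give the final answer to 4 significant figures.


F = 9859.3570 * 2.2690 / 24.8890 / 1000
F = 0.8988 kN


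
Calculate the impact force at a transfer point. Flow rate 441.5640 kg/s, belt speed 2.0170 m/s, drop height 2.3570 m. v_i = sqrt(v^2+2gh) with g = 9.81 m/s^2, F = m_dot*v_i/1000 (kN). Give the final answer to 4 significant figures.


v_i = sqrt(2.0170^2 + 2*9.81*2.3570) = 7.09314 m/s
F = 441.5640 * 7.09314 / 1000
F = 3.132 kN


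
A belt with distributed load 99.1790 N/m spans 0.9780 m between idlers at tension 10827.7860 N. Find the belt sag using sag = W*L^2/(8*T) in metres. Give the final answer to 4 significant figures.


sag = 99.1790 * 0.9780^2 / (8 * 10827.7860)
sag = 0.001095 m


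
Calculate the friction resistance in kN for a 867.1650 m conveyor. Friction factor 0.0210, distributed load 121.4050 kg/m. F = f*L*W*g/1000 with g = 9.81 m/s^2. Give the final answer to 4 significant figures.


F = 0.0210 * 867.1650 * 121.4050 * 9.81 / 1000
F = 21.69 kN


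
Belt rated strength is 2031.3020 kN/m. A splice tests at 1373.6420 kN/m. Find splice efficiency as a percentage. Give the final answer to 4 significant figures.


Eff = 1373.6420 / 2031.3020 * 100
Eff = 67.62 %


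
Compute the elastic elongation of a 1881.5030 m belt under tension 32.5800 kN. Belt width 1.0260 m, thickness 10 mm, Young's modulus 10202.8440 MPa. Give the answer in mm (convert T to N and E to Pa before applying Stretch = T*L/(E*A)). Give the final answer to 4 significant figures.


A = 1.0260 * 0.01 = 0.01026 m^2
Stretch = 32.5800*1000 * 1881.5030 / (10202.8440e6 * 0.01026) * 1000
Stretch = 585.6 mm


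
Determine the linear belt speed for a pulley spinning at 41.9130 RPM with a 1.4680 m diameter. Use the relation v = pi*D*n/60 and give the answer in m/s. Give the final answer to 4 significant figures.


v = pi * 1.4680 * 41.9130 / 60
v = 3.222 m/s


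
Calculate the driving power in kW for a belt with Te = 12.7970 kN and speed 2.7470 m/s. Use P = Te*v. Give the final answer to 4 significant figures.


P = Te * v = 12.7970 * 2.7470
P = 35.15 kW


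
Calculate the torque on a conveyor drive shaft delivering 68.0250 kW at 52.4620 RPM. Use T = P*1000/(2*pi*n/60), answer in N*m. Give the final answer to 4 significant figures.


omega = 2*pi*52.4620/60 = 5.49381 rad/s
T = 68.0250*1000 / 5.49381
T = 12380 N*m


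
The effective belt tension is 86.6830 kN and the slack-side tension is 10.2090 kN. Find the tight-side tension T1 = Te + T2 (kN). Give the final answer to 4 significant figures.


T1 = Te + T2 = 86.6830 + 10.2090
T1 = 96.89 kN


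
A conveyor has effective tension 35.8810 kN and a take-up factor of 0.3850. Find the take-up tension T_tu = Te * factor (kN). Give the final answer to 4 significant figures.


T_tu = 35.8810 * 0.3850
T_tu = 13.81 kN


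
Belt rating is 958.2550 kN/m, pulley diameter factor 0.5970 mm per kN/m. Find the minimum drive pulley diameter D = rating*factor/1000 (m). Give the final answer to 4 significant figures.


D = 958.2550 * 0.5970 / 1000
D = 0.5721 m


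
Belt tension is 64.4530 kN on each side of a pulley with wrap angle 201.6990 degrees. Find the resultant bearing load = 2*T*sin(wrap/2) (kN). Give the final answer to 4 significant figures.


F = 2 * 64.4530 * sin(201.6990/2 deg)
F = 126.6 kN


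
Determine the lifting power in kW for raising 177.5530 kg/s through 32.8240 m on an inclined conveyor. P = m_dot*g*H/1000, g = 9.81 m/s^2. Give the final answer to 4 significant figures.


P = 177.5530 * 9.81 * 32.8240 / 1000
P = 57.17 kW


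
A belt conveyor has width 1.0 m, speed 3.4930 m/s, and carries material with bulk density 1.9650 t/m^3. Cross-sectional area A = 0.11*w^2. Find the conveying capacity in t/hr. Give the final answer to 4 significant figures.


A = 0.11 * 1.0^2 = 0.11 m^2
C = 0.11 * 3.4930 * 1.9650 * 3600
C = 2718 t/hr


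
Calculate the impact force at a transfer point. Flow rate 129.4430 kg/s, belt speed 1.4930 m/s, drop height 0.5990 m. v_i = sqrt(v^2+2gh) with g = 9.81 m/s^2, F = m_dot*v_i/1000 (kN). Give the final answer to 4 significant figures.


v_i = sqrt(1.4930^2 + 2*9.81*0.5990) = 3.73917 m/s
F = 129.4430 * 3.73917 / 1000
F = 0.4840 kN


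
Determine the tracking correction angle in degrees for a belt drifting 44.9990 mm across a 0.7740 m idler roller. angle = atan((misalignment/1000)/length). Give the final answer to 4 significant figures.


misalign_m = 44.9990 / 1000 = 0.044999 m
angle = atan(0.044999 / 0.7740)
angle = 3.327 deg


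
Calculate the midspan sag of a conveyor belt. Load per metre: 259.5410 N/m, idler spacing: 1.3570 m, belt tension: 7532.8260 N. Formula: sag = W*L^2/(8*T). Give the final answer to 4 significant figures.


sag = 259.5410 * 1.3570^2 / (8 * 7532.8260)
sag = 0.007931 m


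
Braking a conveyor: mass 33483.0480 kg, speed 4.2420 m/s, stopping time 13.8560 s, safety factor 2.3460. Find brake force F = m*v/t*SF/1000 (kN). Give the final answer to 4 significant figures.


F = 33483.0480 * 4.2420 / 13.8560 * 2.3460 / 1000
F = 24.05 kN


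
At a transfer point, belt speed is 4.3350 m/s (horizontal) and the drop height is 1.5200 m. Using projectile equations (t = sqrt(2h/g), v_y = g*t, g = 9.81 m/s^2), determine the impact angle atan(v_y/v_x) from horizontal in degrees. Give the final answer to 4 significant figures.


t = sqrt(2*1.5200/9.81) = 0.556676 s
v_y = 9.81 * 0.556676 = 5.46099 m/s
angle = atan(5.46099 / 4.3350) = 51.56 deg


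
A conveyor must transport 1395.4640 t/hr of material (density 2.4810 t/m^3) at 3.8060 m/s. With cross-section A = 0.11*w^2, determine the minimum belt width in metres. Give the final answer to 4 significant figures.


A_req = 1395.4640 / (3.8060 * 2.4810 * 3600) = 0.0410507 m^2
w = sqrt(0.0410507 / 0.11)
w = 0.6109 m


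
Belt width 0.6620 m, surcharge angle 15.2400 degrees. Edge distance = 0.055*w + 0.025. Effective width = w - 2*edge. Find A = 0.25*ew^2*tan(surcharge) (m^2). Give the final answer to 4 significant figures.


edge = 0.055*0.6620 + 0.025 = 0.06141 m
ew = 0.6620 - 2*0.06141 = 0.53918 m
A = 0.25 * 0.53918^2 * tan(15.2400 deg)
A = 0.01980 m^2


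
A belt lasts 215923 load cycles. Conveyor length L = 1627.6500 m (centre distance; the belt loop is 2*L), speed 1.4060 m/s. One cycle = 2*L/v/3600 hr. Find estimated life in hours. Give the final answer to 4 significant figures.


cycle_time = 2 * 1627.6500 / 1.4060 / 3600 = 0.643137 hr
life = 215923 * 0.643137 = 138900 hours


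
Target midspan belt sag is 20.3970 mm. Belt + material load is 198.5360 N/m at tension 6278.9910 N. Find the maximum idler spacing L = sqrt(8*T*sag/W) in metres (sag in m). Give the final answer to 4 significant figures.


sag = 20.3970/1000 = 0.020397 m
L = sqrt(8 * 6278.9910 * 0.020397 / 198.5360)
L = 2.272 m


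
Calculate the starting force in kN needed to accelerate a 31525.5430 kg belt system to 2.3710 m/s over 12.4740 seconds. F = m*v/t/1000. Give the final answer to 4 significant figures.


F = 31525.5430 * 2.3710 / 12.4740 / 1000
F = 5.992 kN


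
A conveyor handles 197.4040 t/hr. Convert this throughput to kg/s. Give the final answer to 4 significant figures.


m_dot = 197.4040 * 1000 / 3600
m_dot = 54.83 kg/s


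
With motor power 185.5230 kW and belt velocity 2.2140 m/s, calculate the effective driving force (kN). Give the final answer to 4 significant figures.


Te = P / v = 185.5230 / 2.2140
Te = 83.80 kN


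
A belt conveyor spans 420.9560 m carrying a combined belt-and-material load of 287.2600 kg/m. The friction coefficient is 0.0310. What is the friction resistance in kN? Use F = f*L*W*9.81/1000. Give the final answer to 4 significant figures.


F = 0.0310 * 420.9560 * 287.2600 * 9.81 / 1000
F = 36.77 kN


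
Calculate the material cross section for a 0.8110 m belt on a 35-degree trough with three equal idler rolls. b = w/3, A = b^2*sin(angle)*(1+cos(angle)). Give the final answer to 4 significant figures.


b = 0.8110/3 = 0.270333 m
A = 0.270333^2 * sin(35 deg) * (1 + cos(35 deg))
A = 0.07625 m^2


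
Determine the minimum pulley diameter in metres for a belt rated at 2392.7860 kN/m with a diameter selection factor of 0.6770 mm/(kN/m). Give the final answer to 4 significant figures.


D = 2392.7860 * 0.6770 / 1000
D = 1.620 m


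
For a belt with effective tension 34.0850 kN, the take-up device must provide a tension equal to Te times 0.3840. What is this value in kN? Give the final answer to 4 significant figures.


T_tu = 34.0850 * 0.3840
T_tu = 13.09 kN


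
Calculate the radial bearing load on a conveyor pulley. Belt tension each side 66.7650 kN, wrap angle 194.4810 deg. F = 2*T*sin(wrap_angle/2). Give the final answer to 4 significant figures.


F = 2 * 66.7650 * sin(194.4810/2 deg)
F = 132.5 kN


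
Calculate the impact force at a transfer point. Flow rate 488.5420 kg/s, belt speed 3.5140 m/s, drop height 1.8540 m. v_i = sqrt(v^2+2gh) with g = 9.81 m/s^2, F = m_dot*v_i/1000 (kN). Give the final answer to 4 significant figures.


v_i = sqrt(3.5140^2 + 2*9.81*1.8540) = 6.98023 m/s
F = 488.5420 * 6.98023 / 1000
F = 3.410 kN


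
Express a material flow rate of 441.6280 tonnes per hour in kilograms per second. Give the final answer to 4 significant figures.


m_dot = 441.6280 * 1000 / 3600
m_dot = 122.7 kg/s


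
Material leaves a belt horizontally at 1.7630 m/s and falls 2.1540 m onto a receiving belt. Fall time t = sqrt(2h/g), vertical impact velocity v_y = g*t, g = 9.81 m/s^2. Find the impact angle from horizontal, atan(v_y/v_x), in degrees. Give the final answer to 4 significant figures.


t = sqrt(2*2.1540/9.81) = 0.662679 s
v_y = 9.81 * 0.662679 = 6.50088 m/s
angle = atan(6.50088 / 1.7630) = 74.83 deg


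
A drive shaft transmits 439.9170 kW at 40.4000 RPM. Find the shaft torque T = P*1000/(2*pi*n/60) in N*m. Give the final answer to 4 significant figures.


omega = 2*pi*40.4000/60 = 4.23068 rad/s
T = 439.9170*1000 / 4.23068
T = 104000 N*m


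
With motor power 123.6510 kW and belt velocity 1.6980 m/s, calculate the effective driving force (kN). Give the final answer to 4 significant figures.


Te = P / v = 123.6510 / 1.6980
Te = 72.82 kN


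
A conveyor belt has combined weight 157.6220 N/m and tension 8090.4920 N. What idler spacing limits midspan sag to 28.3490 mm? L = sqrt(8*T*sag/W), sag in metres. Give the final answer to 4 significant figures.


sag = 28.3490/1000 = 0.028349 m
L = sqrt(8 * 8090.4920 * 0.028349 / 157.6220)
L = 3.412 m


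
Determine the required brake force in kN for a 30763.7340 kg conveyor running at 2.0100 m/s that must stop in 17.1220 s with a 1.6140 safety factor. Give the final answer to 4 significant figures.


F = 30763.7340 * 2.0100 / 17.1220 * 1.6140 / 1000
F = 5.829 kN


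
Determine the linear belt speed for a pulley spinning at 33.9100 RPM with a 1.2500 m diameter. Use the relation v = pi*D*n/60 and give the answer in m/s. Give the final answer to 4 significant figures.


v = pi * 1.2500 * 33.9100 / 60
v = 2.219 m/s


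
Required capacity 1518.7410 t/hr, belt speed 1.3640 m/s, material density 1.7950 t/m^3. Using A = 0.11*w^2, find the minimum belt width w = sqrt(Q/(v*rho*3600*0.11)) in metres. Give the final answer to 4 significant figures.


A_req = 1518.7410 / (1.3640 * 1.7950 * 3600) = 0.172307 m^2
w = sqrt(0.172307 / 0.11)
w = 1.252 m


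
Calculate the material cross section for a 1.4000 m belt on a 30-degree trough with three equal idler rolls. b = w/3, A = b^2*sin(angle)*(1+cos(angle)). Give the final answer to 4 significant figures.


b = 1.4000/3 = 0.466667 m
A = 0.466667^2 * sin(30 deg) * (1 + cos(30 deg))
A = 0.2032 m^2


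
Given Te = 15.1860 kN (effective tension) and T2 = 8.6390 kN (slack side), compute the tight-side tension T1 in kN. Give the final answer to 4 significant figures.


T1 = Te + T2 = 15.1860 + 8.6390
T1 = 23.82 kN


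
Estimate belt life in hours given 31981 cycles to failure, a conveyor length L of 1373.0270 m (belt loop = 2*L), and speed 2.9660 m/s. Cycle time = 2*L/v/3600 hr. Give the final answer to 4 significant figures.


cycle_time = 2 * 1373.0270 / 2.9660 / 3600 = 0.257179 hr
life = 31981 * 0.257179 = 8225 hours


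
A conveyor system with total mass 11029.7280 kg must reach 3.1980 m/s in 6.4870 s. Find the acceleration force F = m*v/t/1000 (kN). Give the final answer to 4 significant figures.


F = 11029.7280 * 3.1980 / 6.4870 / 1000
F = 5.438 kN


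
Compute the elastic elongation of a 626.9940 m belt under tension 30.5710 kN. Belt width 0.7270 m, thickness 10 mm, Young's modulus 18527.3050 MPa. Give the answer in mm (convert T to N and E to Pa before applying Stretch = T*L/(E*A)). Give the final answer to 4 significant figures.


A = 0.7270 * 0.01 = 0.00727 m^2
Stretch = 30.5710*1000 * 626.9940 / (18527.3050e6 * 0.00727) * 1000
Stretch = 142.3 mm


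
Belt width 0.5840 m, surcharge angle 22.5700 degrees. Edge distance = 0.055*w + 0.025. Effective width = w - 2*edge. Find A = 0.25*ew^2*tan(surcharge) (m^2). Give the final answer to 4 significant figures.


edge = 0.055*0.5840 + 0.025 = 0.05712 m
ew = 0.5840 - 2*0.05712 = 0.46976 m
A = 0.25 * 0.46976^2 * tan(22.5700 deg)
A = 0.02293 m^2


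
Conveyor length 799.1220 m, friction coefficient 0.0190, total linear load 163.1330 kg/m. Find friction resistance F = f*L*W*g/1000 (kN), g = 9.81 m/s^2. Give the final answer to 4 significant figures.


F = 0.0190 * 799.1220 * 163.1330 * 9.81 / 1000
F = 24.30 kN


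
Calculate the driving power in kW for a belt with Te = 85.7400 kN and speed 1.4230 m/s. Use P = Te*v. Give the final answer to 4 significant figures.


P = Te * v = 85.7400 * 1.4230
P = 122.0 kW


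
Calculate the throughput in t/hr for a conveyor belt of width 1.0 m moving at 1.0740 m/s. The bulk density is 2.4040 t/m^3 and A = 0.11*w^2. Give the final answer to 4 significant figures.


A = 0.11 * 1.0^2 = 0.11 m^2
C = 0.11 * 1.0740 * 2.4040 * 3600
C = 1022 t/hr


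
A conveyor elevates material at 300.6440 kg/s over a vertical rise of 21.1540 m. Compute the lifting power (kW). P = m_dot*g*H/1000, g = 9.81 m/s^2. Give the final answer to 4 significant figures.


P = 300.6440 * 9.81 * 21.1540 / 1000
P = 62.39 kW


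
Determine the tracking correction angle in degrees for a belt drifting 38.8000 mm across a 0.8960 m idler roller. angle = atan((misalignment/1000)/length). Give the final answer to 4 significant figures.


misalign_m = 38.8000 / 1000 = 0.038800 m
angle = atan(0.038800 / 0.8960)
angle = 2.480 deg


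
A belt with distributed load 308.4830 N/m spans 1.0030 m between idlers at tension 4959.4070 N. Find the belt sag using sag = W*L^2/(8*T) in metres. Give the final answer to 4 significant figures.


sag = 308.4830 * 1.0030^2 / (8 * 4959.4070)
sag = 0.007822 m


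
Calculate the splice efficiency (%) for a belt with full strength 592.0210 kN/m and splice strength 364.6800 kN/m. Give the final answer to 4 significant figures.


Eff = 364.6800 / 592.0210 * 100
Eff = 61.60 %


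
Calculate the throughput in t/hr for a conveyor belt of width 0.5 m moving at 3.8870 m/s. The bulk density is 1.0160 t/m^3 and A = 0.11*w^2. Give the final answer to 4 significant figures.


A = 0.11 * 0.5^2 = 0.0275 m^2
C = 0.0275 * 3.8870 * 1.0160 * 3600
C = 391.0 t/hr


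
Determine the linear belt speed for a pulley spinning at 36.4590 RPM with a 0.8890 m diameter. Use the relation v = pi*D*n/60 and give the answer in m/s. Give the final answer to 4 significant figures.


v = pi * 0.8890 * 36.4590 / 60
v = 1.697 m/s


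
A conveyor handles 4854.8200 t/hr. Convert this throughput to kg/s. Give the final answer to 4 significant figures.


m_dot = 4854.8200 * 1000 / 3600
m_dot = 1349 kg/s


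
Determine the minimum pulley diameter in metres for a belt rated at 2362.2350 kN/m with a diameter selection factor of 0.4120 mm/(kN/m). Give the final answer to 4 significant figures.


D = 2362.2350 * 0.4120 / 1000
D = 0.9732 m


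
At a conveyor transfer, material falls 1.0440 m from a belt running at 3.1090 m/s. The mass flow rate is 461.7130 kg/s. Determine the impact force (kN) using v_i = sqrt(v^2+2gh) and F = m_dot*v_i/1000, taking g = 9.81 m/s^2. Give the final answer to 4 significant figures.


v_i = sqrt(3.1090^2 + 2*9.81*1.0440) = 5.49083 m/s
F = 461.7130 * 5.49083 / 1000
F = 2.535 kN


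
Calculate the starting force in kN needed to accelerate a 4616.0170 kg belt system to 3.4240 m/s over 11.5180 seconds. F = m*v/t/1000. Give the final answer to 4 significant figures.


F = 4616.0170 * 3.4240 / 11.5180 / 1000
F = 1.372 kN


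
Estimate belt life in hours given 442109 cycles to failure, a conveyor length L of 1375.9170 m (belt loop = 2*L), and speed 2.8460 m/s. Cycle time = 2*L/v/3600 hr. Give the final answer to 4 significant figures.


cycle_time = 2 * 1375.9170 / 2.8460 / 3600 = 0.268587 hr
life = 442109 * 0.268587 = 118700 hours


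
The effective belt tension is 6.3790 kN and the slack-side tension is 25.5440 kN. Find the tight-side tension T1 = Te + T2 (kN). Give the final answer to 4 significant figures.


T1 = Te + T2 = 6.3790 + 25.5440
T1 = 31.92 kN


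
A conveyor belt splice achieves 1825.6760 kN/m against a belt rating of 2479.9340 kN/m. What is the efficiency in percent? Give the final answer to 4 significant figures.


Eff = 1825.6760 / 2479.9340 * 100
Eff = 73.62 %


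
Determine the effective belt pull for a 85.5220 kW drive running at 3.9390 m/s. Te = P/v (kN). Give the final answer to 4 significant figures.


Te = P / v = 85.5220 / 3.9390
Te = 21.71 kN


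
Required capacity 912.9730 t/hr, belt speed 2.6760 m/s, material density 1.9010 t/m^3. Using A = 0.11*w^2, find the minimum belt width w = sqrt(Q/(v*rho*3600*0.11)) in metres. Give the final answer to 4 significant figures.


A_req = 912.9730 / (2.6760 * 1.9010 * 3600) = 0.0498525 m^2
w = sqrt(0.0498525 / 0.11)
w = 0.6732 m


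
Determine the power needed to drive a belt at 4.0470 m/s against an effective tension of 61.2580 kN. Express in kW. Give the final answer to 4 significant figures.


P = Te * v = 61.2580 * 4.0470
P = 247.9 kW


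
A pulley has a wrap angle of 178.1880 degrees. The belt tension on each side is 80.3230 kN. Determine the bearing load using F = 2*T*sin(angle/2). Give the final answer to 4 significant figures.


F = 2 * 80.3230 * sin(178.1880/2 deg)
F = 160.6 kN


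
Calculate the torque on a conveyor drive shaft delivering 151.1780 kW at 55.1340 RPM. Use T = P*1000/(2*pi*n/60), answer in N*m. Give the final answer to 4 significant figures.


omega = 2*pi*55.1340/60 = 5.77362 rad/s
T = 151.1780*1000 / 5.77362
T = 26180 N*m


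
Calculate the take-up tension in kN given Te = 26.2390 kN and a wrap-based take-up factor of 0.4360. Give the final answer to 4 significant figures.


T_tu = 26.2390 * 0.4360
T_tu = 11.44 kN


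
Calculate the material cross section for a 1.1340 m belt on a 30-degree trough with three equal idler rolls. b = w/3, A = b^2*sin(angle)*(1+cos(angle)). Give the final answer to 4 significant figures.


b = 1.1340/3 = 0.378 m
A = 0.378^2 * sin(30 deg) * (1 + cos(30 deg))
A = 0.1333 m^2


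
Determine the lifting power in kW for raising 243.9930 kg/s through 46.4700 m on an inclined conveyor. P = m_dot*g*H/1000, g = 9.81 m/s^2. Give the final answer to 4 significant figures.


P = 243.9930 * 9.81 * 46.4700 / 1000
P = 111.2 kW


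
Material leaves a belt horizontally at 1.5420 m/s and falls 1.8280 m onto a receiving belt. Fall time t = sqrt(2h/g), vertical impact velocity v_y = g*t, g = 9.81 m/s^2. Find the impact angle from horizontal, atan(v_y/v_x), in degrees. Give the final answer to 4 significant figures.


t = sqrt(2*1.8280/9.81) = 0.610476 s
v_y = 9.81 * 0.610476 = 5.98877 m/s
angle = atan(5.98877 / 1.5420) = 75.56 deg


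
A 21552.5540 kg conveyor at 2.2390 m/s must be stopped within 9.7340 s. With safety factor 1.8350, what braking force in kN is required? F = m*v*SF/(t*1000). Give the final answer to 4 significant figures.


F = 21552.5540 * 2.2390 / 9.7340 * 1.8350 / 1000
F = 9.097 kN


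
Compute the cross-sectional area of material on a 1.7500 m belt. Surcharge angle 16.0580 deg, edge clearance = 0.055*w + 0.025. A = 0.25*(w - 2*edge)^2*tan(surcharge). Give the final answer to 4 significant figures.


edge = 0.055*1.7500 + 0.025 = 0.12125 m
ew = 1.7500 - 2*0.12125 = 1.5075 m
A = 0.25 * 1.5075^2 * tan(16.0580 deg)
A = 0.1635 m^2


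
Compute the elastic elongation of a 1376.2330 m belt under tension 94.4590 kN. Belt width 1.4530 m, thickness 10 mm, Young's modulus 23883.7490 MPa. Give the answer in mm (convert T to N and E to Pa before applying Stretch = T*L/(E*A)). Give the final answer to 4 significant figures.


A = 1.4530 * 0.01 = 0.01453 m^2
Stretch = 94.4590*1000 * 1376.2330 / (23883.7490e6 * 0.01453) * 1000
Stretch = 374.6 mm


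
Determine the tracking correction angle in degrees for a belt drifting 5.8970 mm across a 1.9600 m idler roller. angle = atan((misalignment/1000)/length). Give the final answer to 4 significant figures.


misalign_m = 5.8970 / 1000 = 0.005897 m
angle = atan(0.005897 / 1.9600)
angle = 0.1724 deg


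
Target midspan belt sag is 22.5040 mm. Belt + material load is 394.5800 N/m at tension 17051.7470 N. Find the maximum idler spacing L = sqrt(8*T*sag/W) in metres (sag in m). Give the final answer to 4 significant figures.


sag = 22.5040/1000 = 0.022504 m
L = sqrt(8 * 17051.7470 * 0.022504 / 394.5800)
L = 2.789 m


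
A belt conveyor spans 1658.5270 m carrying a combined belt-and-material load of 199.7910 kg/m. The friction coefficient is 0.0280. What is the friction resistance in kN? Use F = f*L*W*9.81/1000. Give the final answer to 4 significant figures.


F = 0.0280 * 1658.5270 * 199.7910 * 9.81 / 1000
F = 91.02 kN


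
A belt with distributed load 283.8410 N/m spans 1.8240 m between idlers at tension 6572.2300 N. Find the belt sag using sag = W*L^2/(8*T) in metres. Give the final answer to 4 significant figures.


sag = 283.8410 * 1.8240^2 / (8 * 6572.2300)
sag = 0.01796 m


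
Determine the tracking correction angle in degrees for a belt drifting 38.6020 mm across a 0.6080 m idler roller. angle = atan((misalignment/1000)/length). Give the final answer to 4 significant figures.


misalign_m = 38.6020 / 1000 = 0.038602 m
angle = atan(0.038602 / 0.6080)
angle = 3.633 deg


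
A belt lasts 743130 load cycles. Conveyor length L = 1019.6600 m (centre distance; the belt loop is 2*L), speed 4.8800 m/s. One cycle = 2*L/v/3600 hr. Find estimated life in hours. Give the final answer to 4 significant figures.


cycle_time = 2 * 1019.6600 / 4.8800 / 3600 = 0.116082 hr
life = 743130 * 0.116082 = 86260 hours


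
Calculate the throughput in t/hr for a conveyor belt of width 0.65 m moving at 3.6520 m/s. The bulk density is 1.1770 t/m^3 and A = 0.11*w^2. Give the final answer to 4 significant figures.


A = 0.11 * 0.65^2 = 0.046475 m^2
C = 0.046475 * 3.6520 * 1.1770 * 3600
C = 719.2 t/hr


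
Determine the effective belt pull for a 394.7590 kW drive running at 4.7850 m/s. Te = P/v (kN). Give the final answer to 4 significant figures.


Te = P / v = 394.7590 / 4.7850
Te = 82.50 kN


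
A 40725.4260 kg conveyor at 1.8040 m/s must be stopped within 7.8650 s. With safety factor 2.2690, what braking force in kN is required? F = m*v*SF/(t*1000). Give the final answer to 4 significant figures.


F = 40725.4260 * 1.8040 / 7.8650 * 2.2690 / 1000
F = 21.20 kN


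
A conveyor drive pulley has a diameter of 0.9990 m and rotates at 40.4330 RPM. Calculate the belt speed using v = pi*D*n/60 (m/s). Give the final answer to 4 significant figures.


v = pi * 0.9990 * 40.4330 / 60
v = 2.115 m/s


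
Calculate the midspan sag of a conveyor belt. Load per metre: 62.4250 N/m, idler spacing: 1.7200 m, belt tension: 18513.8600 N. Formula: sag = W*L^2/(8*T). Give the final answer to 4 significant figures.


sag = 62.4250 * 1.7200^2 / (8 * 18513.8600)
sag = 0.001247 m


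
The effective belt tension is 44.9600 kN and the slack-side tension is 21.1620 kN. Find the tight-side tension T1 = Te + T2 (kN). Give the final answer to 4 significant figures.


T1 = Te + T2 = 44.9600 + 21.1620
T1 = 66.12 kN


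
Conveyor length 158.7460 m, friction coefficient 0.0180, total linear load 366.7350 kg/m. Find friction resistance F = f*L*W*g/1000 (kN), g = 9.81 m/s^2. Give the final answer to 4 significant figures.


F = 0.0180 * 158.7460 * 366.7350 * 9.81 / 1000
F = 10.28 kN


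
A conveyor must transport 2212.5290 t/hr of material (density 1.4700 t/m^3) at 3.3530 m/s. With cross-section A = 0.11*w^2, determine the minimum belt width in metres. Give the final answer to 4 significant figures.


A_req = 2212.5290 / (3.3530 * 1.4700 * 3600) = 0.124691 m^2
w = sqrt(0.124691 / 0.11)
w = 1.065 m


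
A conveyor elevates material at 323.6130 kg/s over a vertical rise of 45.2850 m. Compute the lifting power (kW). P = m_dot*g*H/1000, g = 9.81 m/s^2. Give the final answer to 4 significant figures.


P = 323.6130 * 9.81 * 45.2850 / 1000
P = 143.8 kW


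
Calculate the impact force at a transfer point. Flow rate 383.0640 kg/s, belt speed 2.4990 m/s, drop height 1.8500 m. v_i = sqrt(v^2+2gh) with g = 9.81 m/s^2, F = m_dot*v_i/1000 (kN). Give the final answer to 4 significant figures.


v_i = sqrt(2.4990^2 + 2*9.81*1.8500) = 6.52242 m/s
F = 383.0640 * 6.52242 / 1000
F = 2.499 kN


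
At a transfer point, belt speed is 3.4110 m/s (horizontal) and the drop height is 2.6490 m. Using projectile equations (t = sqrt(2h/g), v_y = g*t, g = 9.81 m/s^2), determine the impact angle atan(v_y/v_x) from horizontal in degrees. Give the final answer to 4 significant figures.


t = sqrt(2*2.6490/9.81) = 0.734889 s
v_y = 9.81 * 0.734889 = 7.20926 m/s
angle = atan(7.20926 / 3.4110) = 64.68 deg


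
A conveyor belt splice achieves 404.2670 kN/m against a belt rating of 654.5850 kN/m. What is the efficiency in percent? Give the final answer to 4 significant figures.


Eff = 404.2670 / 654.5850 * 100
Eff = 61.76 %


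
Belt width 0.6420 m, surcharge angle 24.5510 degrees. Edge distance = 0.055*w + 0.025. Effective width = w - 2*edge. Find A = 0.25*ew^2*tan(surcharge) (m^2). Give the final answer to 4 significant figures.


edge = 0.055*0.6420 + 0.025 = 0.06031 m
ew = 0.6420 - 2*0.06031 = 0.52138 m
A = 0.25 * 0.52138^2 * tan(24.5510 deg)
A = 0.03104 m^2


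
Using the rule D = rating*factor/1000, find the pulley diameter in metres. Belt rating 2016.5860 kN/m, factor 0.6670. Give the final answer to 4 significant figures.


D = 2016.5860 * 0.6670 / 1000
D = 1.345 m


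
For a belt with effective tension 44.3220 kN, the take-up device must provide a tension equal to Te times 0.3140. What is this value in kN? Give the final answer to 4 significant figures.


T_tu = 44.3220 * 0.3140
T_tu = 13.92 kN


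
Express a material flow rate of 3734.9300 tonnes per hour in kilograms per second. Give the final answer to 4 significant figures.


m_dot = 3734.9300 * 1000 / 3600
m_dot = 1037 kg/s


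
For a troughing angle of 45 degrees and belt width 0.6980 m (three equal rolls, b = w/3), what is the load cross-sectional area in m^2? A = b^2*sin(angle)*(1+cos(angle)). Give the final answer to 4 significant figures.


b = 0.6980/3 = 0.232667 m
A = 0.232667^2 * sin(45 deg) * (1 + cos(45 deg))
A = 0.06535 m^2


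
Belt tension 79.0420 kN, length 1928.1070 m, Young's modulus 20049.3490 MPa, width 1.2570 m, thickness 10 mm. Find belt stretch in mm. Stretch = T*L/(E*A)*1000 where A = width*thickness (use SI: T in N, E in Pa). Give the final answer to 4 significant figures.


A = 1.2570 * 0.01 = 0.01257 m^2
Stretch = 79.0420*1000 * 1928.1070 / (20049.3490e6 * 0.01257) * 1000
Stretch = 604.7 mm


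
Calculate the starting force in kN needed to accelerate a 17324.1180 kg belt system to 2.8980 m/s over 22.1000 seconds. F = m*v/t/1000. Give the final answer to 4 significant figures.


F = 17324.1180 * 2.8980 / 22.1000 / 1000
F = 2.272 kN


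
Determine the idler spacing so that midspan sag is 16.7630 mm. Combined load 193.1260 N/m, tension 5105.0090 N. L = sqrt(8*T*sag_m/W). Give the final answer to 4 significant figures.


sag = 16.7630/1000 = 0.016763 m
L = sqrt(8 * 5105.0090 * 0.016763 / 193.1260)
L = 1.883 m


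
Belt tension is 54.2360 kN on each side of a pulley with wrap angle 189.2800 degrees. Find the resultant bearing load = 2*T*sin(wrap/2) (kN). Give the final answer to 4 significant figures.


F = 2 * 54.2360 * sin(189.2800/2 deg)
F = 108.1 kN


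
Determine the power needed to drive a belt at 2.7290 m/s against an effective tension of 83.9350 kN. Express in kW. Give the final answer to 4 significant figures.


P = Te * v = 83.9350 * 2.7290
P = 229.1 kW


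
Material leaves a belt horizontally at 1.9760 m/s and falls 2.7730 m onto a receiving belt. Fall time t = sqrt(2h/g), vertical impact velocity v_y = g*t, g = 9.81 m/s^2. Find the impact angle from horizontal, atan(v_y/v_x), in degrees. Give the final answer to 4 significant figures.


t = sqrt(2*2.7730/9.81) = 0.751892 s
v_y = 9.81 * 0.751892 = 7.37606 m/s
angle = atan(7.37606 / 1.9760) = 75.00 deg


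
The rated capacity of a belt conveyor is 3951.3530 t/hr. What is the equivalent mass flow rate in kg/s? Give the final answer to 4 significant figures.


m_dot = 3951.3530 * 1000 / 3600
m_dot = 1098 kg/s


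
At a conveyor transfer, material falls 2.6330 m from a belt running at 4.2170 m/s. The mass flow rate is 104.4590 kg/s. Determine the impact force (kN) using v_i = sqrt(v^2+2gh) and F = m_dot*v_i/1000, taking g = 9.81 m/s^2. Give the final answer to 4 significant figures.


v_i = sqrt(4.2170^2 + 2*9.81*2.6330) = 8.33322 m/s
F = 104.4590 * 8.33322 / 1000
F = 0.8705 kN


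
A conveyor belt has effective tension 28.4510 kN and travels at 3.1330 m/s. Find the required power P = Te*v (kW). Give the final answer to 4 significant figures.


P = Te * v = 28.4510 * 3.1330
P = 89.14 kW


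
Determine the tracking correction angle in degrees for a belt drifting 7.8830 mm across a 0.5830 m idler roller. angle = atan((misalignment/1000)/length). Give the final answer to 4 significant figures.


misalign_m = 7.8830 / 1000 = 0.007883 m
angle = atan(0.007883 / 0.5830)
angle = 0.7747 deg


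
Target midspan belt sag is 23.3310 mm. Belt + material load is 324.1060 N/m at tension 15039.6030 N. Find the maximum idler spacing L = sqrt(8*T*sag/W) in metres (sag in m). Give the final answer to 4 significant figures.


sag = 23.3310/1000 = 0.023331 m
L = sqrt(8 * 15039.6030 * 0.023331 / 324.1060)
L = 2.943 m


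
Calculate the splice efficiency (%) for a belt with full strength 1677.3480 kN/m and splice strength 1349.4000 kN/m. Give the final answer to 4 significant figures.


Eff = 1349.4000 / 1677.3480 * 100
Eff = 80.45 %


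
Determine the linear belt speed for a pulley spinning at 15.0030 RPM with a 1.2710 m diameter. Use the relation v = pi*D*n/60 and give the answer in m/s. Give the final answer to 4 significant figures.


v = pi * 1.2710 * 15.0030 / 60
v = 0.9984 m/s


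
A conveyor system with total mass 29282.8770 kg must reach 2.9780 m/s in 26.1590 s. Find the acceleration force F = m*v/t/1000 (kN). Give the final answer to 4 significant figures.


F = 29282.8770 * 2.9780 / 26.1590 / 1000
F = 3.334 kN


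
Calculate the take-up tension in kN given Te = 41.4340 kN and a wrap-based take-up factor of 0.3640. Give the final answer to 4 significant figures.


T_tu = 41.4340 * 0.3640
T_tu = 15.08 kN


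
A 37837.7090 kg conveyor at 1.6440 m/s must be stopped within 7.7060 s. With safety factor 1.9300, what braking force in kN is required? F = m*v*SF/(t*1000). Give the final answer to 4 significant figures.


F = 37837.7090 * 1.6440 / 7.7060 * 1.9300 / 1000
F = 15.58 kN


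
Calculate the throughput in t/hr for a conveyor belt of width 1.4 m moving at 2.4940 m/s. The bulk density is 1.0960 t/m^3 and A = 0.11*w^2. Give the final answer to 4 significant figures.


A = 0.11 * 1.4^2 = 0.2156 m^2
C = 0.2156 * 2.4940 * 1.0960 * 3600
C = 2122 t/hr


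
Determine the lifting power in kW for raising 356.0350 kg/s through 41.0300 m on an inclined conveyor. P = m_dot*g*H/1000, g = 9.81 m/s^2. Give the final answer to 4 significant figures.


P = 356.0350 * 9.81 * 41.0300 / 1000
P = 143.3 kW


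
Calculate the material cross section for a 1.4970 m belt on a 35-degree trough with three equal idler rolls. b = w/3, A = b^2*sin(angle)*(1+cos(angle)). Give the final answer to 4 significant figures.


b = 1.4970/3 = 0.499 m
A = 0.499^2 * sin(35 deg) * (1 + cos(35 deg))
A = 0.2598 m^2


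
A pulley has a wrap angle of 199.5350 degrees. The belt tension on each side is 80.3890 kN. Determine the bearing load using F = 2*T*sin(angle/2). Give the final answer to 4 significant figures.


F = 2 * 80.3890 * sin(199.5350/2 deg)
F = 158.4 kN


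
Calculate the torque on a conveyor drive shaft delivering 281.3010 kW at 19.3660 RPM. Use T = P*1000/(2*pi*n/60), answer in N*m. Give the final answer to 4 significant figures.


omega = 2*pi*19.3660/60 = 2.028 rad/s
T = 281.3010*1000 / 2.028
T = 138700 N*m


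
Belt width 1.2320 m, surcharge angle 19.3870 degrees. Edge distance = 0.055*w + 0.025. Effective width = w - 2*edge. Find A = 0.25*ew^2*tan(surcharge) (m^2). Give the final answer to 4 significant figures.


edge = 0.055*1.2320 + 0.025 = 0.09276 m
ew = 1.2320 - 2*0.09276 = 1.04648 m
A = 0.25 * 1.04648^2 * tan(19.3870 deg)
A = 0.09634 m^2
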